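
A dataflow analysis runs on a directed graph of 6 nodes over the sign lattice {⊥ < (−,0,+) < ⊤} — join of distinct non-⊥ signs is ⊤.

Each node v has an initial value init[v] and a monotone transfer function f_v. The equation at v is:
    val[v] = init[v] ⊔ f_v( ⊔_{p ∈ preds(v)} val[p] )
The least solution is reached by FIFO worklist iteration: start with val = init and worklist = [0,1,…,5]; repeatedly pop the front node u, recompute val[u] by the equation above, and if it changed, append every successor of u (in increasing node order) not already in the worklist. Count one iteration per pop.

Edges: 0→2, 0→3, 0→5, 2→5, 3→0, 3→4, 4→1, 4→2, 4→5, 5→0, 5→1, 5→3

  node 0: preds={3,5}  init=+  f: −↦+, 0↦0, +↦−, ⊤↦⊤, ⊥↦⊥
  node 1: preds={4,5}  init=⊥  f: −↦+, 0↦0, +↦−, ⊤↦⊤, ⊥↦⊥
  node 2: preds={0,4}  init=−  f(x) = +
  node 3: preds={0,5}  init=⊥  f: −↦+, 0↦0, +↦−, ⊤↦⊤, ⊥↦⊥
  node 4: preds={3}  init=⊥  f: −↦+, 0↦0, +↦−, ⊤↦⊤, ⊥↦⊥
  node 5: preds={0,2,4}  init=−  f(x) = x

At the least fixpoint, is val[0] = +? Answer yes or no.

Iteration log — 11 steps:
  step 1. node 0  ⊔preds=−  new=+  stable
  step 2. node 1  ⊔preds=−  new=+  old=⊥  +wl: 
  step 3. node 2  ⊔preds=+  new=⊤  old=−  +wl: 
  step 4. node 3  ⊔preds=⊤  new=⊤  old=⊥  +wl: 0
  step 5. node 4  ⊔preds=⊤  new=⊤  old=⊥  +wl: 1,2
  step 6. node 5  ⊔preds=⊤  new=⊤  old=−  +wl: 3
  step 7. node 0  ⊔preds=⊤  new=⊤  old=+  +wl: 5
  step 8. node 1  ⊔preds=⊤  new=⊤  old=+  +wl: 
  step 9. node 2  ⊔preds=⊤  new=⊤  stable
  step 10. node 3  ⊔preds=⊤  new=⊤  stable
  step 11. node 5  ⊔preds=⊤  new=⊤  stable

Least fixpoint reached:
  node 0: ⊤
  node 1: ⊤
  node 2: ⊤
  node 3: ⊤
  node 4: ⊤
  node 5: ⊤

no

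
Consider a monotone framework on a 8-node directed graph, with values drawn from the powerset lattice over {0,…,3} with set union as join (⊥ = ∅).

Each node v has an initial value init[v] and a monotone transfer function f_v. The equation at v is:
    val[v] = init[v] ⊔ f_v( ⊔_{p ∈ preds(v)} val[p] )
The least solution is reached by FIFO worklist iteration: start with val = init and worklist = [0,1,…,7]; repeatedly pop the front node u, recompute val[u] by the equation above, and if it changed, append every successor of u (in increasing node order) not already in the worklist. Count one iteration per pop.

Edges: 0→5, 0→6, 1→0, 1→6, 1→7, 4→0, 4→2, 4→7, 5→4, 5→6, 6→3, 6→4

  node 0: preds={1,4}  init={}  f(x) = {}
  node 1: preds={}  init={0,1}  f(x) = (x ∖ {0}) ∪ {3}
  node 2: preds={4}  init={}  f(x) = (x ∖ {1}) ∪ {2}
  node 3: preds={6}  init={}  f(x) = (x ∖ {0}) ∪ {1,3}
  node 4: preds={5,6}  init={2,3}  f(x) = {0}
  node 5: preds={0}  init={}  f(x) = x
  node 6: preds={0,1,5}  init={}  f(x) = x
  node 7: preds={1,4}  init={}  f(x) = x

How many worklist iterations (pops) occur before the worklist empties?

Iteration log — 12 steps:
  step 1. node 0  ⊔preds={0,1,2,3}  new={}  stable
  step 2. node 1  ⊔preds={}  new={0,1,3}  old={0,1}  +wl: 0
  step 3. node 2  ⊔preds={2,3}  new={2,3}  old={}  +wl: 
  step 4. node 3  ⊔preds={}  new={1,3}  old={}  +wl: 
  step 5. node 4  ⊔preds={}  new={0,2,3}  old={2,3}  +wl: 2
  step 6. node 5  ⊔preds={}  new={}  stable
  step 7. node 6  ⊔preds={0,1,3}  new={0,1,3}  old={}  +wl: 3,4
  step 8. node 7  ⊔preds={0,1,2,3}  new={0,1,2,3}  old={}  +wl: 
  step 9. node 0  ⊔preds={0,1,2,3}  new={}  stable
  step 10. node 2  ⊔preds={0,2,3}  new={0,2,3}  old={2,3}  +wl: 
  step 11. node 3  ⊔preds={0,1,3}  new={1,3}  stable
  step 12. node 4  ⊔preds={0,1,3}  new={0,2,3}  stable

Least fixpoint reached:
  node 0: {}
  node 1: {0,1,3}
  node 2: {0,2,3}
  node 3: {1,3}
  node 4: {0,2,3}
  node 5: {}
  node 6: {0,1,3}
  node 7: {0,1,2,3}

12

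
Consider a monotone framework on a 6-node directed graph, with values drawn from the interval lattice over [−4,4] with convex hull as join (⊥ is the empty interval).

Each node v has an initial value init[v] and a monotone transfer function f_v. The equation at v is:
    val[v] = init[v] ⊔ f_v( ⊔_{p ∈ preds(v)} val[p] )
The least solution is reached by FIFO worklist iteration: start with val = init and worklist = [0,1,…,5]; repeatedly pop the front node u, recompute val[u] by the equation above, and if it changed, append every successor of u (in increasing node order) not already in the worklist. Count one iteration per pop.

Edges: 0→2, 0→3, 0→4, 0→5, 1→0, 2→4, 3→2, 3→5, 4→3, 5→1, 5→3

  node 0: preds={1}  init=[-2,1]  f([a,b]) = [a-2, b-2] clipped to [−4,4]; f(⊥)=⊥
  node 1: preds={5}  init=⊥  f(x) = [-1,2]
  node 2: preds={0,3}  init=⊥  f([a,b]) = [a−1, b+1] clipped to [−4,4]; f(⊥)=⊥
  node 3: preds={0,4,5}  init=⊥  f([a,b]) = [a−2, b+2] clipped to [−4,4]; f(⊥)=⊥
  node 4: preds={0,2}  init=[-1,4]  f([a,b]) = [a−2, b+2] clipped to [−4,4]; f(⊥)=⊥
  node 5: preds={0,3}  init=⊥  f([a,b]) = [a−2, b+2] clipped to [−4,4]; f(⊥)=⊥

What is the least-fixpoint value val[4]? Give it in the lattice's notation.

Iteration log — 12 steps:
  step 1. node 0  ⊔preds=⊥  new=[-2,1]  stable
  step 2. node 1  ⊔preds=⊥  new=[-1,2]  old=⊥  +wl: 0
  step 3. node 2  ⊔preds=[-2,1]  new=[-3,2]  old=⊥  +wl: 
  step 4. node 3  ⊔preds=[-2,4]  new=[-4,4]  old=⊥  +wl: 2
  step 5. node 4  ⊔preds=[-3,2]  new=[-4,4]  old=[-1,4]  +wl: 3
  step 6. node 5  ⊔preds=[-4,4]  new=[-4,4]  old=⊥  +wl: 1
  step 7. node 0  ⊔preds=[-1,2]  new=[-3,1]  old=[-2,1]  +wl: 4,5
  step 8. node 2  ⊔preds=[-4,4]  new=[-4,4]  old=[-3,2]  +wl: 
  step 9. node 3  ⊔preds=[-4,4]  new=[-4,4]  stable
  step 10. node 1  ⊔preds=[-4,4]  new=[-1,2]  stable
  step 11. node 4  ⊔preds=[-4,4]  new=[-4,4]  stable
  step 12. node 5  ⊔preds=[-4,4]  new=[-4,4]  stable

Least fixpoint reached:
  node 0: [-3,1]
  node 1: [-1,2]
  node 2: [-4,4]
  node 3: [-4,4]
  node 4: [-4,4]
  node 5: [-4,4]

[-4,4]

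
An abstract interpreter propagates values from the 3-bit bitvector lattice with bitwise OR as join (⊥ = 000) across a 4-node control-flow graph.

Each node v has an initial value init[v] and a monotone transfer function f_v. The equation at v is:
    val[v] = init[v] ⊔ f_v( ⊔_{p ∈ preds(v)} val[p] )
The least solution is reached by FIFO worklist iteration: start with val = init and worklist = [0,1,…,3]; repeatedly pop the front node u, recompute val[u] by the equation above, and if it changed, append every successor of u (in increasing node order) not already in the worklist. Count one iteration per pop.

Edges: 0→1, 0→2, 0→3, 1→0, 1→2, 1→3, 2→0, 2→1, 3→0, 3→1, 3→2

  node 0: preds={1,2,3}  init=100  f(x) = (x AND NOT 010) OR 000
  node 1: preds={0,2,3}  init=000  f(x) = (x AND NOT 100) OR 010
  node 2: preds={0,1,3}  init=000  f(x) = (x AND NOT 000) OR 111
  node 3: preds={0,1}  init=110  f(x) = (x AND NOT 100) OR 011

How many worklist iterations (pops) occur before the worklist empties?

Iteration log — 9 steps:
  step 1. node 0  ⊔preds=110  new=100  stable
  step 2. node 1  ⊔preds=110  new=010  old=000  +wl: 0
  step 3. node 2  ⊔preds=110  new=111  old=000  +wl: 1
  step 4. node 3  ⊔preds=110  new=111  old=110  +wl: 2
  step 5. node 0  ⊔preds=111  new=101  old=100  +wl: 3
  step 6. node 1  ⊔preds=111  new=011  old=010  +wl: 0
  step 7. node 2  ⊔preds=111  new=111  stable
  step 8. node 3  ⊔preds=111  new=111  stable
  step 9. node 0  ⊔preds=111  new=101  stable

Least fixpoint reached:
  node 0: 101
  node 1: 011
  node 2: 111
  node 3: 111

9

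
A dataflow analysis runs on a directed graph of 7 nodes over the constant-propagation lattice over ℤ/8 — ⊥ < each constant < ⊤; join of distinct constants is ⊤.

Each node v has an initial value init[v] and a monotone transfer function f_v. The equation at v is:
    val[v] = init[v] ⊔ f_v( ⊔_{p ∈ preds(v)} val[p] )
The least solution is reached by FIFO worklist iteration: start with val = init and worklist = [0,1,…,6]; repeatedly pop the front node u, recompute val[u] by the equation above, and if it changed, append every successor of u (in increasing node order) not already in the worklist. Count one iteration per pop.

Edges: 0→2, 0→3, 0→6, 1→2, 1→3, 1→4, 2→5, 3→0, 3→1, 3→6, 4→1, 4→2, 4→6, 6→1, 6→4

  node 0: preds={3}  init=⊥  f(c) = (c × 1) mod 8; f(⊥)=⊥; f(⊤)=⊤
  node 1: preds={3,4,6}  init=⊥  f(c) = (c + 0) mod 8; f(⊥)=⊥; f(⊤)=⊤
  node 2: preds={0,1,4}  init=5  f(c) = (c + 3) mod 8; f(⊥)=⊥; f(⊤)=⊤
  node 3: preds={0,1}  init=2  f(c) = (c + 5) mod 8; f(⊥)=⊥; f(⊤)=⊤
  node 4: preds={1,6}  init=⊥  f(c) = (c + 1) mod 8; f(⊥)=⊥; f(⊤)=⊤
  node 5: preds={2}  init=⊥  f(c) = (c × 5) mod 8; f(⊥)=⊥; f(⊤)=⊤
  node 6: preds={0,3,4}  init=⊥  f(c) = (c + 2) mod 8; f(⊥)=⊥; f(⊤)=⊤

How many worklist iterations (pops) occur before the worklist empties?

Worklist (16 pops):
  #1 pop 0: in=2 → 2 (was ⊥); enqueue []
  #2 pop 1: in=2 → 2 (was ⊥); enqueue []
  #3 pop 2: in=2 → 5 (no change)
  #4 pop 3: in=2 → ⊤ (was 2); enqueue [0,1]
  #5 pop 4: in=2 → 3 (was ⊥); enqueue [2]
  #6 pop 5: in=5 → 1 (was ⊥); enqueue []
  #7 pop 6: in=⊤ → ⊤ (was ⊥); enqueue [4]
  #8 pop 0: in=⊤ → ⊤ (was 2); enqueue [3,6]
  #9 pop 1: in=⊤ → ⊤ (was 2); enqueue []
  #10 pop 2: in=⊤ → ⊤ (was 5); enqueue [5]
  #11 pop 4: in=⊤ → ⊤ (was 3); enqueue [1,2]
  #12 pop 3: in=⊤ → ⊤ (no change)
  #13 pop 6: in=⊤ → ⊤ (no change)
  #14 pop 5: in=⊤ → ⊤ (was 1); enqueue []
  #15 pop 1: in=⊤ → ⊤ (no change)
  #16 pop 2: in=⊤ → ⊤ (no change)

Fixpoint:
  val[0] = ⊤
  val[1] = ⊤
  val[2] = ⊤
  val[3] = ⊤
  val[4] = ⊤
  val[5] = ⊤
  val[6] = ⊤

16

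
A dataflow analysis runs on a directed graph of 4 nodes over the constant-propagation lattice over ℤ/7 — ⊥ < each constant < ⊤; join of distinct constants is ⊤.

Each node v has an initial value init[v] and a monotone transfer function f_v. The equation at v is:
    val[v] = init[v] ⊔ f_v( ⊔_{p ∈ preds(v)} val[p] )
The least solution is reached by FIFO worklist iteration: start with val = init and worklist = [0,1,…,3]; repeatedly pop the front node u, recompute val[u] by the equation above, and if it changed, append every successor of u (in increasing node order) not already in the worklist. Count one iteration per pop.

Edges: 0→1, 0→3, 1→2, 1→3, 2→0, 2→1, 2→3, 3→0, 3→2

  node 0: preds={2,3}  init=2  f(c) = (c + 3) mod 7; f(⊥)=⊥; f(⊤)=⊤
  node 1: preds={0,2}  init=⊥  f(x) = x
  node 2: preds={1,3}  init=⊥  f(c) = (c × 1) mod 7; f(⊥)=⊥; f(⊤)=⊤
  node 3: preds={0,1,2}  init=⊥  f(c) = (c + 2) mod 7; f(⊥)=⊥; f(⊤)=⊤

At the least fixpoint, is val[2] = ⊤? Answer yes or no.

yes

Worklist (11 pops):
  #1 pop 0: in=⊥ → 2 (no change)
  #2 pop 1: in=2 → 2 (was ⊥); enqueue []
  #3 pop 2: in=2 → 2 (was ⊥); enqueue [0,1]
  #4 pop 3: in=2 → 4 (was ⊥); enqueue [2]
  #5 pop 0: in=⊤ → ⊤ (was 2); enqueue [3]
  #6 pop 1: in=⊤ → ⊤ (was 2); enqueue []
  #7 pop 2: in=⊤ → ⊤ (was 2); enqueue [0,1]
  #8 pop 3: in=⊤ → ⊤ (was 4); enqueue [2]
  #9 pop 0: in=⊤ → ⊤ (no change)
  #10 pop 1: in=⊤ → ⊤ (no change)
  #11 pop 2: in=⊤ → ⊤ (no change)

Fixpoint:
  val[0] = ⊤
  val[1] = ⊤
  val[2] = ⊤
  val[3] = ⊤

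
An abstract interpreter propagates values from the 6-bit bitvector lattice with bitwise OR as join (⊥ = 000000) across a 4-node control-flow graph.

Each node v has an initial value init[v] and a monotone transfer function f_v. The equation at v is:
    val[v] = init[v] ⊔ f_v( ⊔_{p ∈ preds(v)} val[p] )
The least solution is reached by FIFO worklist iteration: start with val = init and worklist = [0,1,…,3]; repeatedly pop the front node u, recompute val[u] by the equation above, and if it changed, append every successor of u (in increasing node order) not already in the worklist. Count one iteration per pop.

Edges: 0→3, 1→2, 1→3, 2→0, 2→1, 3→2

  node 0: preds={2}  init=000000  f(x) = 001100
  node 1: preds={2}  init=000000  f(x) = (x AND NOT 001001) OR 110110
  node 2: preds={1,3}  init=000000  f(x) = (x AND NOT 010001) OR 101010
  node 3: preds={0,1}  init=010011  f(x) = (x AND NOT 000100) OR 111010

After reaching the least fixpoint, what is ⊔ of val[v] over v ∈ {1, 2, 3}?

Trace (7 dequeues):
  [1] u=0 | in 000000 | out 001100 | prev 000000 | push {}
  [2] u=1 | in 000000 | out 110110 | prev 000000 | push {}
  [3] u=2 | in 110111 | out 101110 | prev 000000 | push {0,1}
  [4] u=3 | in 111110 | out 111011 | prev 010011 | push {2}
  [5] u=0 | in 101110 | out 001100 | ==
  [6] u=1 | in 101110 | out 110110 | ==
  [7] u=2 | in 111111 | out 101110 | ==

Converged values:
  [0] 001100
  [1] 110110
  [2] 101110
  [3] 111011

111111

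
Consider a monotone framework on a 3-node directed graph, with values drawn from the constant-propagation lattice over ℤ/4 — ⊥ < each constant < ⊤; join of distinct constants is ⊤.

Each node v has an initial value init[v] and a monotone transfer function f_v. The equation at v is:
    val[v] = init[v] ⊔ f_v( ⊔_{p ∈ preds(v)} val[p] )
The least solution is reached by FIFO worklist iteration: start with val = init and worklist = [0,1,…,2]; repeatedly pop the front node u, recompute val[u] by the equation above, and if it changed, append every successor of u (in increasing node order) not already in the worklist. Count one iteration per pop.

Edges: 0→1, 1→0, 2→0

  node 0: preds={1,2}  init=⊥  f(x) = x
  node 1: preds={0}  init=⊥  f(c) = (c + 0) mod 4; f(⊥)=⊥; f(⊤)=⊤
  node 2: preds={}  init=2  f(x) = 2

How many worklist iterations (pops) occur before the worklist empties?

Worklist (4 pops):
  #1 pop 0: in=2 → 2 (was ⊥); enqueue []
  #2 pop 1: in=2 → 2 (was ⊥); enqueue [0]
  #3 pop 2: in=⊥ → 2 (no change)
  #4 pop 0: in=2 → 2 (no change)

Fixpoint:
  val[0] = 2
  val[1] = 2
  val[2] = 2

4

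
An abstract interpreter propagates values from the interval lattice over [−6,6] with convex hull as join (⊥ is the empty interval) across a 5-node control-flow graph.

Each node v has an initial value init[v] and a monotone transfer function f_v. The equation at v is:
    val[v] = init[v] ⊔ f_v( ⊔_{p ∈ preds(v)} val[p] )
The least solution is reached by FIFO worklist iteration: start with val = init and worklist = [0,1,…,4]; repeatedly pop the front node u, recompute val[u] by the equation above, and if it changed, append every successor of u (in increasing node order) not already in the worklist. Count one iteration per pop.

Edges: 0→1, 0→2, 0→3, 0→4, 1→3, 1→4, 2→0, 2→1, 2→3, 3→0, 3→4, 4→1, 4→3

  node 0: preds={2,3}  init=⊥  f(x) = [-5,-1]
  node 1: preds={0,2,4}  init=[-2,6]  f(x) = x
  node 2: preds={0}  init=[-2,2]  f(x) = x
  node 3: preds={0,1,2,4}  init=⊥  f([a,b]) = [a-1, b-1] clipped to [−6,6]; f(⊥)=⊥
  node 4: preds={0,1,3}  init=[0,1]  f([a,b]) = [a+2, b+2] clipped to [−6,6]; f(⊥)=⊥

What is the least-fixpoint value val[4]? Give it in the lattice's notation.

Worklist (8 pops):
  #1 pop 0: in=[-2,2] → [-5,-1] (was ⊥); enqueue []
  #2 pop 1: in=[-5,2] → [-5,6] (was [-2,6]); enqueue []
  #3 pop 2: in=[-5,-1] → [-5,2] (was [-2,2]); enqueue [0,1]
  #4 pop 3: in=[-5,6] → [-6,5] (was ⊥); enqueue []
  #5 pop 4: in=[-6,6] → [-4,6] (was [0,1]); enqueue [3]
  #6 pop 0: in=[-6,5] → [-5,-1] (no change)
  #7 pop 1: in=[-5,6] → [-5,6] (no change)
  #8 pop 3: in=[-5,6] → [-6,5] (no change)

Fixpoint:
  val[0] = [-5,-1]
  val[1] = [-5,6]
  val[2] = [-5,2]
  val[3] = [-6,5]
  val[4] = [-4,6]

[-4,6]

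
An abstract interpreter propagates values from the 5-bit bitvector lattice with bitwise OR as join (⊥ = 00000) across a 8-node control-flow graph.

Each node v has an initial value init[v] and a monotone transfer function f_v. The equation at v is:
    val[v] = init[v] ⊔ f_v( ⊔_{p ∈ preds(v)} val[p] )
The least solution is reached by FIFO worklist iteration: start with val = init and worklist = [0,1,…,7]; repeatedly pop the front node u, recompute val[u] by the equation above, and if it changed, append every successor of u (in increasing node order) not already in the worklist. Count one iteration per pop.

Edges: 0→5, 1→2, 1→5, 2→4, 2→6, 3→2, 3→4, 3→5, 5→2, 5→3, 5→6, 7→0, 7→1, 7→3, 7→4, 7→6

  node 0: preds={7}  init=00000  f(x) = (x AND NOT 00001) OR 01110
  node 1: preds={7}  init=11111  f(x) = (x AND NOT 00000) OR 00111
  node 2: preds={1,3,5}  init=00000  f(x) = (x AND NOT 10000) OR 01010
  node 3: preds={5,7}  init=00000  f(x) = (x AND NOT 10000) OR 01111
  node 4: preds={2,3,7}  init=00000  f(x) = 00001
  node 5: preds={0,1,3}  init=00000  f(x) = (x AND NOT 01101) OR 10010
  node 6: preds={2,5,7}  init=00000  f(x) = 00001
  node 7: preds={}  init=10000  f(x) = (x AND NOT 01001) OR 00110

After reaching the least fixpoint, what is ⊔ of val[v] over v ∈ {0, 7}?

11110

Iteration log — 14 steps:
  step 1. node 0  ⊔preds=10000  new=11110  old=00000  +wl: 
  step 2. node 1  ⊔preds=10000  new=11111  stable
  step 3. node 2  ⊔preds=11111  new=01111  old=00000  +wl: 
  step 4. node 3  ⊔preds=10000  new=01111  old=00000  +wl: 2
  step 5. node 4  ⊔preds=11111  new=00001  old=00000  +wl: 
  step 6. node 5  ⊔preds=11111  new=10010  old=00000  +wl: 3
  step 7. node 6  ⊔preds=11111  new=00001  old=00000  +wl: 
  step 8. node 7  ⊔preds=00000  new=10110  old=10000  +wl: 0,1,4,6
  step 9. node 2  ⊔preds=11111  new=01111  stable
  step 10. node 3  ⊔preds=10110  new=01111  stable
  step 11. node 0  ⊔preds=10110  new=11110  stable
  step 12. node 1  ⊔preds=10110  new=11111  stable
  step 13. node 4  ⊔preds=11111  new=00001  stable
  step 14. node 6  ⊔preds=11111  new=00001  stable

Least fixpoint reached:
  node 0: 11110
  node 1: 11111
  node 2: 01111
  node 3: 01111
  node 4: 00001
  node 5: 10010
  node 6: 00001
  node 7: 10110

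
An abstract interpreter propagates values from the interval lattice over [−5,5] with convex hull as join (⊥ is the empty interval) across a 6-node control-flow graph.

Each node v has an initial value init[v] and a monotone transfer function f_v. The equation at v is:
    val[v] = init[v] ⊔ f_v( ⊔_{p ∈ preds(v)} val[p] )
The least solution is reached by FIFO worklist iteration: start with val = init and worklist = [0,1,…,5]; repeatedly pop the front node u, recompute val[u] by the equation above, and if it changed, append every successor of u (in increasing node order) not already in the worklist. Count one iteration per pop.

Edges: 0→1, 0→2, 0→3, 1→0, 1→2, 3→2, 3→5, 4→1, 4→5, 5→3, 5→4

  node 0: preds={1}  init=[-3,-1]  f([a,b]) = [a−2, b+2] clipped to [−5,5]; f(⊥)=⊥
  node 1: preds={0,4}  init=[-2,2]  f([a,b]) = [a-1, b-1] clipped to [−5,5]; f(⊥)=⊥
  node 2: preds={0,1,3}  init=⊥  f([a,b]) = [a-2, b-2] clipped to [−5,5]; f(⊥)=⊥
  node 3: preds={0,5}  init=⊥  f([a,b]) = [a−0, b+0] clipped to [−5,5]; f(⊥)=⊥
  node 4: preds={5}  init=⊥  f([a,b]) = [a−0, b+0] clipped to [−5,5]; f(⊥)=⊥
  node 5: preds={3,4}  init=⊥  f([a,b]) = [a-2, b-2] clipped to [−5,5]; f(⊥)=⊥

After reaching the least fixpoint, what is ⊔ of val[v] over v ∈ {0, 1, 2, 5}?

[-5,5]

Trace (18 dequeues):
  [1] u=0 | in [-2,2] | out [-4,4] | prev [-3,-1] | push {}
  [2] u=1 | in [-4,4] | out [-5,3] | prev [-2,2] | push {0}
  [3] u=2 | in [-5,4] | out [-5,2] | prev ⊥ | push {}
  [4] u=3 | in [-4,4] | out [-4,4] | prev ⊥ | push {2}
  [5] u=4 | in ⊥ | out ⊥ | ==
  [6] u=5 | in [-4,4] | out [-5,2] | prev ⊥ | push {3,4}
  [7] u=0 | in [-5,3] | out [-5,5] | prev [-4,4] | push {1}
  [8] u=2 | in [-5,5] | out [-5,3] | prev [-5,2] | push {}
  [9] u=3 | in [-5,5] | out [-5,5] | prev [-4,4] | push {2,5}
  [10] u=4 | in [-5,2] | out [-5,2] | prev ⊥ | push {}
  [11] u=1 | in [-5,5] | out [-5,4] | prev [-5,3] | push {0}
  [12] u=2 | in [-5,5] | out [-5,3] | ==
  [13] u=5 | in [-5,5] | out [-5,3] | prev [-5,2] | push {3,4}
  [14] u=0 | in [-5,4] | out [-5,5] | ==
  [15] u=3 | in [-5,5] | out [-5,5] | ==
  [16] u=4 | in [-5,3] | out [-5,3] | prev [-5,2] | push {1,5}
  [17] u=1 | in [-5,5] | out [-5,4] | ==
  [18] u=5 | in [-5,5] | out [-5,3] | ==

Converged values:
  [0] [-5,5]
  [1] [-5,4]
  [2] [-5,3]
  [3] [-5,5]
  [4] [-5,3]
  [5] [-5,3]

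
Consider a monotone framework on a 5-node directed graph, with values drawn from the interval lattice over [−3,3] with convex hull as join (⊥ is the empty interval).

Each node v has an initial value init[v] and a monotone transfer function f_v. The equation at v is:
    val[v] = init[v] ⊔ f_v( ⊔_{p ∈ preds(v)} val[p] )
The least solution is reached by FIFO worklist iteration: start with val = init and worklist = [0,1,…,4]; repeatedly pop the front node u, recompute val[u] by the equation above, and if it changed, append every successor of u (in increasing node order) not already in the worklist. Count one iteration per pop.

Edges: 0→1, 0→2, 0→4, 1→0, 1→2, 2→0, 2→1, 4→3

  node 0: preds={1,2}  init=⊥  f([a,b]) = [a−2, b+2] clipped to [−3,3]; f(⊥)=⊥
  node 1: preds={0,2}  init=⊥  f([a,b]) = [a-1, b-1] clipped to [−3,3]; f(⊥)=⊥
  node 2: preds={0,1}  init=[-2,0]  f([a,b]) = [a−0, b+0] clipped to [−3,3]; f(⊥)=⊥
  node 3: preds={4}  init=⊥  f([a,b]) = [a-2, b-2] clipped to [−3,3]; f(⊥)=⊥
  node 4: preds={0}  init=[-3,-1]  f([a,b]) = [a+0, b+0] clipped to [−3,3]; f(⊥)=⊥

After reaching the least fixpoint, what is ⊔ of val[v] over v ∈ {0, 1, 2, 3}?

[-3,3]

Iteration log — 13 steps:
  step 1. node 0  ⊔preds=[-2,0]  new=[-3,2]  old=⊥  +wl: 
  step 2. node 1  ⊔preds=[-3,2]  new=[-3,1]  old=⊥  +wl: 0
  step 3. node 2  ⊔preds=[-3,2]  new=[-3,2]  old=[-2,0]  +wl: 1
  step 4. node 3  ⊔preds=[-3,-1]  new=[-3,-3]  old=⊥  +wl: 
  step 5. node 4  ⊔preds=[-3,2]  new=[-3,2]  old=[-3,-1]  +wl: 3
  step 6. node 0  ⊔preds=[-3,2]  new=[-3,3]  old=[-3,2]  +wl: 2,4
  step 7. node 1  ⊔preds=[-3,3]  new=[-3,2]  old=[-3,1]  +wl: 0
  step 8. node 3  ⊔preds=[-3,2]  new=[-3,0]  old=[-3,-3]  +wl: 
  step 9. node 2  ⊔preds=[-3,3]  new=[-3,3]  old=[-3,2]  +wl: 1
  step 10. node 4  ⊔preds=[-3,3]  new=[-3,3]  old=[-3,2]  +wl: 3
  step 11. node 0  ⊔preds=[-3,3]  new=[-3,3]  stable
  step 12. node 1  ⊔preds=[-3,3]  new=[-3,2]  stable
  step 13. node 3  ⊔preds=[-3,3]  new=[-3,1]  old=[-3,0]  +wl: 

Least fixpoint reached:
  node 0: [-3,3]
  node 1: [-3,2]
  node 2: [-3,3]
  node 3: [-3,1]
  node 4: [-3,3]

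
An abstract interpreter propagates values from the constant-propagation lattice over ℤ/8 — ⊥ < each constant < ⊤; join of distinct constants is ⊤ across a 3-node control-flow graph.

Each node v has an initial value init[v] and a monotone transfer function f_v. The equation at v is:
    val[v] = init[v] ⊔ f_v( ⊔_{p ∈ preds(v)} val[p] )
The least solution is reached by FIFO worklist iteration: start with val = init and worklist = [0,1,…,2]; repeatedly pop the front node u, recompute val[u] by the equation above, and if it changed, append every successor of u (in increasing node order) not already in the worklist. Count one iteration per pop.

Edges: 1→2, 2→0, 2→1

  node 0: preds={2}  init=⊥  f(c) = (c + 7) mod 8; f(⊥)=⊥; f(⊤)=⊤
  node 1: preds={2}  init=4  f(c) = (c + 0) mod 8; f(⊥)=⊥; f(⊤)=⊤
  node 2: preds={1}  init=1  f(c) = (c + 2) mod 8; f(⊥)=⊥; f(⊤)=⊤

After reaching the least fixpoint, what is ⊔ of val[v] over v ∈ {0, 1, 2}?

⊤

Iteration log — 5 steps:
  step 1. node 0  ⊔preds=1  new=0  old=⊥  +wl: 
  step 2. node 1  ⊔preds=1  new=⊤  old=4  +wl: 
  step 3. node 2  ⊔preds=⊤  new=⊤  old=1  +wl: 0,1
  step 4. node 0  ⊔preds=⊤  new=⊤  old=0  +wl: 
  step 5. node 1  ⊔preds=⊤  new=⊤  stable

Least fixpoint reached:
  node 0: ⊤
  node 1: ⊤
  node 2: ⊤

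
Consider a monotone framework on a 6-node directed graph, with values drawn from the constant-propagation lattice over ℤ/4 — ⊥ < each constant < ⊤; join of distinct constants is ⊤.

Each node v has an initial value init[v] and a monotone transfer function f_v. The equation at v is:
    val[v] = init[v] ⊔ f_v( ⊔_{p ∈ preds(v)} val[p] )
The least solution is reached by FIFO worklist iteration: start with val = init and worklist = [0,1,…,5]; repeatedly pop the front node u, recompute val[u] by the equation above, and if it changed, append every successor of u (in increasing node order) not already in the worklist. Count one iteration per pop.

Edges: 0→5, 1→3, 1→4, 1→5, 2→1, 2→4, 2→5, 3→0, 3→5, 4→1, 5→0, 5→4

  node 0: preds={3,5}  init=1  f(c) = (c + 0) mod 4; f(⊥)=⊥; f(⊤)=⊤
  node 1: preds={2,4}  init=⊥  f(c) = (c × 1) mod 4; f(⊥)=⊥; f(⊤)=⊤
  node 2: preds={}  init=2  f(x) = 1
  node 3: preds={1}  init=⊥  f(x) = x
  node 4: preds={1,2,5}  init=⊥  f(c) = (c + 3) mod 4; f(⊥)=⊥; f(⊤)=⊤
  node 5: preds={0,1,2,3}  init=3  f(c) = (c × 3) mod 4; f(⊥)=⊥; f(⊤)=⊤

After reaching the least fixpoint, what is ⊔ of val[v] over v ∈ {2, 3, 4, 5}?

⊤

Worklist (12 pops):
  #1 pop 0: in=3 → ⊤ (was 1); enqueue []
  #2 pop 1: in=2 → 2 (was ⊥); enqueue []
  #3 pop 2: in=⊥ → ⊤ (was 2); enqueue [1]
  #4 pop 3: in=2 → 2 (was ⊥); enqueue [0]
  #5 pop 4: in=⊤ → ⊤ (was ⊥); enqueue []
  #6 pop 5: in=⊤ → ⊤ (was 3); enqueue [4]
  #7 pop 1: in=⊤ → ⊤ (was 2); enqueue [3,5]
  #8 pop 0: in=⊤ → ⊤ (no change)
  #9 pop 4: in=⊤ → ⊤ (no change)
  #10 pop 3: in=⊤ → ⊤ (was 2); enqueue [0]
  #11 pop 5: in=⊤ → ⊤ (no change)
  #12 pop 0: in=⊤ → ⊤ (no change)

Fixpoint:
  val[0] = ⊤
  val[1] = ⊤
  val[2] = ⊤
  val[3] = ⊤
  val[4] = ⊤
  val[5] = ⊤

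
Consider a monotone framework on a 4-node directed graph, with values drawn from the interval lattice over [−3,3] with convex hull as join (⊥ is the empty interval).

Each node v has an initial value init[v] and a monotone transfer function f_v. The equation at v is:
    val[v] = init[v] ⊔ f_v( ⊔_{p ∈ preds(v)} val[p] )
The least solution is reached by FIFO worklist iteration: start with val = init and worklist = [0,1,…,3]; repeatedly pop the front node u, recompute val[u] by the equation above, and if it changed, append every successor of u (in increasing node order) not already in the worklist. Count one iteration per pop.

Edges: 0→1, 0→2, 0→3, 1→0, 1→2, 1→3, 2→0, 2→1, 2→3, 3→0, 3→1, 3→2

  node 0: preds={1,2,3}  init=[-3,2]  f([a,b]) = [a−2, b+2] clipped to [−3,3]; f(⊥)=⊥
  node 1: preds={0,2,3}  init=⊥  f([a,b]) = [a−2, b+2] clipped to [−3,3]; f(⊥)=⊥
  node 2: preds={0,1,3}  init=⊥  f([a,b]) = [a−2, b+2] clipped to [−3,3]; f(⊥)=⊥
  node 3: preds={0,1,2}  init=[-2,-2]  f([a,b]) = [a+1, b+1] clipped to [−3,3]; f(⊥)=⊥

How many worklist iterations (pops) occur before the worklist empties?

Trace (8 dequeues):
  [1] u=0 | in [-2,-2] | out [-3,2] | ==
  [2] u=1 | in [-3,2] | out [-3,3] | prev ⊥ | push {0}
  [3] u=2 | in [-3,3] | out [-3,3] | prev ⊥ | push {1}
  [4] u=3 | in [-3,3] | out [-2,3] | prev [-2,-2] | push {2}
  [5] u=0 | in [-3,3] | out [-3,3] | prev [-3,2] | push {3}
  [6] u=1 | in [-3,3] | out [-3,3] | ==
  [7] u=2 | in [-3,3] | out [-3,3] | ==
  [8] u=3 | in [-3,3] | out [-2,3] | ==

Converged values:
  [0] [-3,3]
  [1] [-3,3]
  [2] [-3,3]
  [3] [-2,3]

8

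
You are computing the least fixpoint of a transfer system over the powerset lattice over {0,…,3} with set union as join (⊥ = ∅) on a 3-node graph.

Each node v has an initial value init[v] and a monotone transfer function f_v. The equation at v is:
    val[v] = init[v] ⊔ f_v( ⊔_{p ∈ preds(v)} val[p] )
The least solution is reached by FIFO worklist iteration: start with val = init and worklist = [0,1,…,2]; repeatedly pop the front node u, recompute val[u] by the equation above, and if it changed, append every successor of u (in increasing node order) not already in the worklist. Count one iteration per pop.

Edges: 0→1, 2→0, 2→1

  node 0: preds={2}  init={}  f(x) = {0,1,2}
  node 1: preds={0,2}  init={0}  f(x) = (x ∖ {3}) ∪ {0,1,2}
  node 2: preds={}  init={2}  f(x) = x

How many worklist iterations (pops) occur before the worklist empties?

Worklist (3 pops):
  #1 pop 0: in={2} → {0,1,2} (was {}); enqueue []
  #2 pop 1: in={0,1,2} → {0,1,2} (was {0}); enqueue []
  #3 pop 2: in={} → {2} (no change)

Fixpoint:
  val[0] = {0,1,2}
  val[1] = {0,1,2}
  val[2] = {2}

3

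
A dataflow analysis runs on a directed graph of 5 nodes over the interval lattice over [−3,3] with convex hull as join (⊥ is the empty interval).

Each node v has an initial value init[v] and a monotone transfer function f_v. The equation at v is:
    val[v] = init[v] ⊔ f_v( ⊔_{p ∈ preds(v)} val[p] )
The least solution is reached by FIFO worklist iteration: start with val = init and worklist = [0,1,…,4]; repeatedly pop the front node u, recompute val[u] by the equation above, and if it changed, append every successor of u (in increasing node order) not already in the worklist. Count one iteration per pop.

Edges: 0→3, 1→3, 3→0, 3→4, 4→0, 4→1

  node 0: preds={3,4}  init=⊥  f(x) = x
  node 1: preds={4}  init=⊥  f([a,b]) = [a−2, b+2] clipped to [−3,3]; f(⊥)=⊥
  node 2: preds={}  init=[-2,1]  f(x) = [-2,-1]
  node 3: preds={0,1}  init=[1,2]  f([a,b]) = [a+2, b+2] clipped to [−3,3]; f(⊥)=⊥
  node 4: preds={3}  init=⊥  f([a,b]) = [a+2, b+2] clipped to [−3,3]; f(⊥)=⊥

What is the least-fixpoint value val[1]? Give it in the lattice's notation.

Iteration log — 8 steps:
  step 1. node 0  ⊔preds=[1,2]  new=[1,2]  old=⊥  +wl: 
  step 2. node 1  ⊔preds=⊥  new=⊥  stable
  step 3. node 2  ⊔preds=⊥  new=[-2,1]  stable
  step 4. node 3  ⊔preds=[1,2]  new=[1,3]  old=[1,2]  +wl: 0
  step 5. node 4  ⊔preds=[1,3]  new=[3,3]  old=⊥  +wl: 1
  step 6. node 0  ⊔preds=[1,3]  new=[1,3]  old=[1,2]  +wl: 3
  step 7. node 1  ⊔preds=[3,3]  new=[1,3]  old=⊥  +wl: 
  step 8. node 3  ⊔preds=[1,3]  new=[1,3]  stable

Least fixpoint reached:
  node 0: [1,3]
  node 1: [1,3]
  node 2: [-2,1]
  node 3: [1,3]
  node 4: [3,3]

[1,3]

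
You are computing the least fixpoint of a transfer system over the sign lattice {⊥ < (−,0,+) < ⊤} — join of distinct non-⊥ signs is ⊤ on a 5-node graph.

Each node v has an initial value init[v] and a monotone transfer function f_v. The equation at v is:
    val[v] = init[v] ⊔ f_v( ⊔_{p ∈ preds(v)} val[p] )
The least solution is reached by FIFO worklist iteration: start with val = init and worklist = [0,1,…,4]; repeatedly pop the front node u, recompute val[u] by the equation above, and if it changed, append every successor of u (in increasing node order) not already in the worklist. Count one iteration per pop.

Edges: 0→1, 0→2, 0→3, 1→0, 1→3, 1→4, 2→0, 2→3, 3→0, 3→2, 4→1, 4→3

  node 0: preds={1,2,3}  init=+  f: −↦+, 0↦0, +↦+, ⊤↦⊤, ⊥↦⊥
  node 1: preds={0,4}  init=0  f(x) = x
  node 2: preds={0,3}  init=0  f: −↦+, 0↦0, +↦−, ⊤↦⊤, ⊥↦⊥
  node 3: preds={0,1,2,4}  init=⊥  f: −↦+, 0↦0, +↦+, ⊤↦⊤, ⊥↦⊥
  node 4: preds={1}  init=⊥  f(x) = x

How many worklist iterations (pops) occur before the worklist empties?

9

Iteration log — 9 steps:
  step 1. node 0  ⊔preds=0  new=⊤  old=+  +wl: 
  step 2. node 1  ⊔preds=⊤  new=⊤  old=0  +wl: 0
  step 3. node 2  ⊔preds=⊤  new=⊤  old=0  +wl: 
  step 4. node 3  ⊔preds=⊤  new=⊤  old=⊥  +wl: 2
  step 5. node 4  ⊔preds=⊤  new=⊤  old=⊥  +wl: 1,3
  step 6. node 0  ⊔preds=⊤  new=⊤  stable
  step 7. node 2  ⊔preds=⊤  new=⊤  stable
  step 8. node 1  ⊔preds=⊤  new=⊤  stable
  step 9. node 3  ⊔preds=⊤  new=⊤  stable

Least fixpoint reached:
  node 0: ⊤
  node 1: ⊤
  node 2: ⊤
  node 3: ⊤
  node 4: ⊤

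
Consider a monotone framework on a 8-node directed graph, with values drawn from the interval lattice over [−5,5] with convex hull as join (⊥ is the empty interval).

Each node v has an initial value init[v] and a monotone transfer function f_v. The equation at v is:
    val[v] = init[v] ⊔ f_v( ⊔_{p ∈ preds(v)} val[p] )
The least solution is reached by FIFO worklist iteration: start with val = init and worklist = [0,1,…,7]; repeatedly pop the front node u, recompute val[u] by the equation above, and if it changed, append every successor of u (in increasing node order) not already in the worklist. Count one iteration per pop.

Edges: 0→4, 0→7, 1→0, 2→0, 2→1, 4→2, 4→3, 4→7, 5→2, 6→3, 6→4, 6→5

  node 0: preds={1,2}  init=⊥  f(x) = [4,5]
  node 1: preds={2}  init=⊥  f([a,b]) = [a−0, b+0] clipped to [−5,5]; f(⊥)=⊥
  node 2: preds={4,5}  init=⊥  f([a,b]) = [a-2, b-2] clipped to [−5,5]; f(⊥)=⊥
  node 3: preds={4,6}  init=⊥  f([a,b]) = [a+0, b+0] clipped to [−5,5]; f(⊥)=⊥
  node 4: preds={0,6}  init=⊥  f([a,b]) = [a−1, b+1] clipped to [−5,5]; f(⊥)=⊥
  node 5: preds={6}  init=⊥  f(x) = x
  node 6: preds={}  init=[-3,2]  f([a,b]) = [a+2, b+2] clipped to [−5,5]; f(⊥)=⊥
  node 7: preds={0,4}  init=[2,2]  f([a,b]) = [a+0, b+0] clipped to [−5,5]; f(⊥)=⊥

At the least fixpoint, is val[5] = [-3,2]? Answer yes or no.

Iteration log — 13 steps:
  step 1. node 0  ⊔preds=⊥  new=[4,5]  old=⊥  +wl: 
  step 2. node 1  ⊔preds=⊥  new=⊥  stable
  step 3. node 2  ⊔preds=⊥  new=⊥  stable
  step 4. node 3  ⊔preds=[-3,2]  new=[-3,2]  old=⊥  +wl: 
  step 5. node 4  ⊔preds=[-3,5]  new=[-4,5]  old=⊥  +wl: 2,3
  step 6. node 5  ⊔preds=[-3,2]  new=[-3,2]  old=⊥  +wl: 
  step 7. node 6  ⊔preds=⊥  new=[-3,2]  stable
  step 8. node 7  ⊔preds=[-4,5]  new=[-4,5]  old=[2,2]  +wl: 
  step 9. node 2  ⊔preds=[-4,5]  new=[-5,3]  old=⊥  +wl: 0,1
  step 10. node 3  ⊔preds=[-4,5]  new=[-4,5]  old=[-3,2]  +wl: 
  step 11. node 0  ⊔preds=[-5,3]  new=[4,5]  stable
  step 12. node 1  ⊔preds=[-5,3]  new=[-5,3]  old=⊥  +wl: 0
  step 13. node 0  ⊔preds=[-5,3]  new=[4,5]  stable

Least fixpoint reached:
  node 0: [4,5]
  node 1: [-5,3]
  node 2: [-5,3]
  node 3: [-4,5]
  node 4: [-4,5]
  node 5: [-3,2]
  node 6: [-3,2]
  node 7: [-4,5]

yes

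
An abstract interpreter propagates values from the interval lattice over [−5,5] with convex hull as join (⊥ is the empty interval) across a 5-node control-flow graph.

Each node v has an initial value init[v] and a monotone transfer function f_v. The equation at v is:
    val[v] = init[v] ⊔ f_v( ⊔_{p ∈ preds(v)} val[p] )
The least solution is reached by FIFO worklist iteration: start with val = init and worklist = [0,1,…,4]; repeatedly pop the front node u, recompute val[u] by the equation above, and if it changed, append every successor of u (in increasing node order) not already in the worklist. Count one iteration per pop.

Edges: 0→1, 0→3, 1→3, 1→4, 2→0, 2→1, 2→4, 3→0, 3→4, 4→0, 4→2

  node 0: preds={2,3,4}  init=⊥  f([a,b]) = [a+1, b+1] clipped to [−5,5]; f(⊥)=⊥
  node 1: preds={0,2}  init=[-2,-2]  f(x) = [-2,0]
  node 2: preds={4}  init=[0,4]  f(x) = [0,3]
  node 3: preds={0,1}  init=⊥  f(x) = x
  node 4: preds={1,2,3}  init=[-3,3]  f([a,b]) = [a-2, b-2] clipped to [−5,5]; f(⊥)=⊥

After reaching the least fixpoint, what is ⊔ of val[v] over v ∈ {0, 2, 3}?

Worklist (17 pops):
  #1 pop 0: in=[-3,4] → [-2,5] (was ⊥); enqueue []
  #2 pop 1: in=[-2,5] → [-2,0] (was [-2,-2]); enqueue []
  #3 pop 2: in=[-3,3] → [0,4] (no change)
  #4 pop 3: in=[-2,5] → [-2,5] (was ⊥); enqueue [0]
  #5 pop 4: in=[-2,5] → [-4,3] (was [-3,3]); enqueue [2]
  #6 pop 0: in=[-4,5] → [-3,5] (was [-2,5]); enqueue [1,3]
  #7 pop 2: in=[-4,3] → [0,4] (no change)
  #8 pop 1: in=[-3,5] → [-2,0] (no change)
  #9 pop 3: in=[-3,5] → [-3,5] (was [-2,5]); enqueue [0,4]
  #10 pop 0: in=[-4,5] → [-3,5] (no change)
  #11 pop 4: in=[-3,5] → [-5,3] (was [-4,3]); enqueue [0,2]
  #12 pop 0: in=[-5,5] → [-4,5] (was [-3,5]); enqueue [1,3]
  #13 pop 2: in=[-5,3] → [0,4] (no change)
  #14 pop 1: in=[-4,5] → [-2,0] (no change)
  #15 pop 3: in=[-4,5] → [-4,5] (was [-3,5]); enqueue [0,4]
  #16 pop 0: in=[-5,5] → [-4,5] (no change)
  #17 pop 4: in=[-4,5] → [-5,3] (no change)

Fixpoint:
  val[0] = [-4,5]
  val[1] = [-2,0]
  val[2] = [0,4]
  val[3] = [-4,5]
  val[4] = [-5,3]

[-4,5]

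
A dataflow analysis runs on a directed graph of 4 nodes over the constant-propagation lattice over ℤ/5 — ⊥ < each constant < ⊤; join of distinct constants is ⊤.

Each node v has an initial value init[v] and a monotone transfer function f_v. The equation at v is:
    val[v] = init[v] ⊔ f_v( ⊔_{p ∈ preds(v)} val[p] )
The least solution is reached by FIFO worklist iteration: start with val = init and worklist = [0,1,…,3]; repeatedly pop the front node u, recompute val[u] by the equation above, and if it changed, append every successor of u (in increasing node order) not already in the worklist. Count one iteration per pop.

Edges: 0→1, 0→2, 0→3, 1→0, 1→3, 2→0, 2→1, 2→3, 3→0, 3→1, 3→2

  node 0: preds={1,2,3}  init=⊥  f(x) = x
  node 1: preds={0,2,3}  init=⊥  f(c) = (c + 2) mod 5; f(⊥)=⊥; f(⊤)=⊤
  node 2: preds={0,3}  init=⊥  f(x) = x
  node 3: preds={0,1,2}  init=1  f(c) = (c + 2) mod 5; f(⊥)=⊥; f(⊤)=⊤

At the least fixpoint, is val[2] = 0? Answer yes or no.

Trace (10 dequeues):
  [1] u=0 | in 1 | out 1 | prev ⊥ | push {}
  [2] u=1 | in 1 | out 3 | prev ⊥ | push {0}
  [3] u=2 | in 1 | out 1 | prev ⊥ | push {1}
  [4] u=3 | in ⊤ | out ⊤ | prev 1 | push {2}
  [5] u=0 | in ⊤ | out ⊤ | prev 1 | push {3}
  [6] u=1 | in ⊤ | out ⊤ | prev 3 | push {0}
  [7] u=2 | in ⊤ | out ⊤ | prev 1 | push {1}
  [8] u=3 | in ⊤ | out ⊤ | ==
  [9] u=0 | in ⊤ | out ⊤ | ==
  [10] u=1 | in ⊤ | out ⊤ | ==

Converged values:
  [0] ⊤
  [1] ⊤
  [2] ⊤
  [3] ⊤

no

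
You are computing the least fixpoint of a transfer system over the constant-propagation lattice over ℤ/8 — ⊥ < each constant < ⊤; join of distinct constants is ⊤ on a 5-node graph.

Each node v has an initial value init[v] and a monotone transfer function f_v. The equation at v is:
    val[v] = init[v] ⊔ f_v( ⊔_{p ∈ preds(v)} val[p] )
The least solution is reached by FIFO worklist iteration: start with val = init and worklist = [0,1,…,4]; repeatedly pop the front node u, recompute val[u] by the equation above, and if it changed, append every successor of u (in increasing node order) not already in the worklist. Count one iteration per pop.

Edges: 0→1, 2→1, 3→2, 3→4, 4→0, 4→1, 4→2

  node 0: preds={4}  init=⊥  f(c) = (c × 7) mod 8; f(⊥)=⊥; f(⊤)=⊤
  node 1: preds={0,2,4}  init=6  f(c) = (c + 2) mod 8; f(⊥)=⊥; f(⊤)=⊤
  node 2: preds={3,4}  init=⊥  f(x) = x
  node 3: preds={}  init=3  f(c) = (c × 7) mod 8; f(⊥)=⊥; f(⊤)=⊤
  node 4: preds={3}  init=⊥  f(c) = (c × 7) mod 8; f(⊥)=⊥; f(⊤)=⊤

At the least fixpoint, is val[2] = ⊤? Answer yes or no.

yes

Worklist (9 pops):
  #1 pop 0: in=⊥ → ⊥ (no change)
  #2 pop 1: in=⊥ → 6 (no change)
  #3 pop 2: in=3 → 3 (was ⊥); enqueue [1]
  #4 pop 3: in=⊥ → 3 (no change)
  #5 pop 4: in=3 → 5 (was ⊥); enqueue [0,2]
  #6 pop 1: in=⊤ → ⊤ (was 6); enqueue []
  #7 pop 0: in=5 → 3 (was ⊥); enqueue [1]
  #8 pop 2: in=⊤ → ⊤ (was 3); enqueue []
  #9 pop 1: in=⊤ → ⊤ (no change)

Fixpoint:
  val[0] = 3
  val[1] = ⊤
  val[2] = ⊤
  val[3] = 3
  val[4] = 5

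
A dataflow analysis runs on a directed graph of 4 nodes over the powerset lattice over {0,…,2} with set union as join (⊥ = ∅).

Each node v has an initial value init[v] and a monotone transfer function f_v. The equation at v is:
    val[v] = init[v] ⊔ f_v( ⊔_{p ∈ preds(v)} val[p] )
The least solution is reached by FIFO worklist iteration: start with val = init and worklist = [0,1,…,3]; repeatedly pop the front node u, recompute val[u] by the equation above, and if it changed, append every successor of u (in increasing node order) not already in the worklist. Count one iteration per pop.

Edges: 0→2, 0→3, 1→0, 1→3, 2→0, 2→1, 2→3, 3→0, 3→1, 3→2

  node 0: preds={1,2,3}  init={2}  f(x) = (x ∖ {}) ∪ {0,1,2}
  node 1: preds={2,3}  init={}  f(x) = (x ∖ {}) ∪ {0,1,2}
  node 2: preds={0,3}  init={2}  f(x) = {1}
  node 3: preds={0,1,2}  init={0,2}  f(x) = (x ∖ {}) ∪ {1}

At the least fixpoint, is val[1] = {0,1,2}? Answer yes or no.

Iteration log — 7 steps:
  step 1. node 0  ⊔preds={0,2}  new={0,1,2}  old={2}  +wl: 
  step 2. node 1  ⊔preds={0,2}  new={0,1,2}  old={}  +wl: 0
  step 3. node 2  ⊔preds={0,1,2}  new={1,2}  old={2}  +wl: 1
  step 4. node 3  ⊔preds={0,1,2}  new={0,1,2}  old={0,2}  +wl: 2
  step 5. node 0  ⊔preds={0,1,2}  new={0,1,2}  stable
  step 6. node 1  ⊔preds={0,1,2}  new={0,1,2}  stable
  step 7. node 2  ⊔preds={0,1,2}  new={1,2}  stable

Least fixpoint reached:
  node 0: {0,1,2}
  node 1: {0,1,2}
  node 2: {1,2}
  node 3: {0,1,2}

yes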